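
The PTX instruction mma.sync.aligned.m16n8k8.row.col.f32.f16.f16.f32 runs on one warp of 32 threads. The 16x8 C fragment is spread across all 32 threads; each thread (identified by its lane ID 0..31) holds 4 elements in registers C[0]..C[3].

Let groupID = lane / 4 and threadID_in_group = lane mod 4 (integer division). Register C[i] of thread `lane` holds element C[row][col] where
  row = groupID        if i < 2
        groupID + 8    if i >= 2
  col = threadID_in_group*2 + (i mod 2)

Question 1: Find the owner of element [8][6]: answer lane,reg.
r=8→G=0,rhi=1  c=6→T=3,p=0
L=0*4+3=3  i=1*2+0=2

3,2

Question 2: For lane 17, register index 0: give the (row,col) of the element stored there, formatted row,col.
4,2

lane 17: G=4 (17/4), T=1 (17%4)
i=0: r=4+0=4, c=1*2+0=2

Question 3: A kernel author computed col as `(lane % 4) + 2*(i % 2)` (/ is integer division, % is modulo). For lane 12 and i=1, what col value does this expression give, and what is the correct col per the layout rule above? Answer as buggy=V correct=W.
buggy=2 correct=1

`(lane % 4) + 2*(i % 2)`[12,1]→2
L=12→G=12>>2=3, T=12&3=0
[1]→row 3+0=3  col 0·2+1=1
col: 2 vs 1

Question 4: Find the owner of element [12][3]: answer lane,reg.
17,3

r:12=>grp=4,rB=1  c:3=>tig=1,lo=1
L=4*4+1=17  i=1*2+1=3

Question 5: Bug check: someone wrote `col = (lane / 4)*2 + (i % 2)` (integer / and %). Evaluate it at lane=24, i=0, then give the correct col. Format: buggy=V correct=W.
`(lane / 4)*2 + (i % 2)`[24,0]→12
24: G=6,T=0
[0] (6+0,0*2+0) = (6,0)
col: 12 vs 0

buggy=12 correct=0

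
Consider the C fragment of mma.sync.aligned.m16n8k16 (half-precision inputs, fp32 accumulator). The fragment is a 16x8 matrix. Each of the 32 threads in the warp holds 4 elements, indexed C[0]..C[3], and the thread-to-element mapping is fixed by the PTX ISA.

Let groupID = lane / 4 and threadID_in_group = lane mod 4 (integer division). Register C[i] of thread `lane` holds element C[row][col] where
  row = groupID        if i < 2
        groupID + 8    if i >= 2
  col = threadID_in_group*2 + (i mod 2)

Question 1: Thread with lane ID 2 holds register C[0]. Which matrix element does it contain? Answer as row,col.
0,4

lane 2: g=0 (2/4), t=2 (2%4)
i=0: r=0+0=0, c=2*2+0=4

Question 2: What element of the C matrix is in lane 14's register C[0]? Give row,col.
3,4

L=14→G=14>>2=3, T=14&3=2
[0]→row 3+0=3  col 2·2+0=4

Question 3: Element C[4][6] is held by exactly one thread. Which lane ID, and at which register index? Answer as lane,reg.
19,0

r=4⇒gr=4,Rb=0  c=6⇒th=3,odd=0
L=4*4+3=19  i=0*2+0=0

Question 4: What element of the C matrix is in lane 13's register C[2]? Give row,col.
11,2

L=13->gid=13>>2=3, tid=13&3=1
[2]->row 3+8=11  col 1·2+0=2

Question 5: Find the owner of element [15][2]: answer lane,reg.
r=15→G=7,rhi=1  c=2→T=1,p=0
L=7*4+1=29  i=1*2+0=2

29,2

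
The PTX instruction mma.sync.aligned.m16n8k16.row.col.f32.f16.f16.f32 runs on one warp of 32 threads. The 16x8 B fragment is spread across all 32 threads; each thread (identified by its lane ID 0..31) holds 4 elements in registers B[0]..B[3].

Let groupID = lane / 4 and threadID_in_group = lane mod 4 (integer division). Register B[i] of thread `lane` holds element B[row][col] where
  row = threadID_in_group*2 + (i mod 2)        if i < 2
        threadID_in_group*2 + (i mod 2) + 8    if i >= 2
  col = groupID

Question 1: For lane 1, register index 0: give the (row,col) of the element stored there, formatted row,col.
2,0

lane 1: grp=0 (1/4), tig=1 (1%4)
i=0: r=1*2+0+0=2, c=grp=0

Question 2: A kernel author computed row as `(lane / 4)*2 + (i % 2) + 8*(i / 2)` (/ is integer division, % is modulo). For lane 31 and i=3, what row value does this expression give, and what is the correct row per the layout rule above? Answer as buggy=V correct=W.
buggy=23 correct=15

`(lane / 4)*2 + (i % 2) + 8*(i / 2)`[31,3]->23
lane 31->31/4=7, 31 mod 4=3
i=3  r:2·3+1+8->15  c:7
row: 23 vs 15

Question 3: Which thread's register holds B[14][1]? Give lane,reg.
c: 1->gid=1  r: 14->r8=1,tid=3,i&1=0
L=1*4+3=7  i=1*2+0=2

7,2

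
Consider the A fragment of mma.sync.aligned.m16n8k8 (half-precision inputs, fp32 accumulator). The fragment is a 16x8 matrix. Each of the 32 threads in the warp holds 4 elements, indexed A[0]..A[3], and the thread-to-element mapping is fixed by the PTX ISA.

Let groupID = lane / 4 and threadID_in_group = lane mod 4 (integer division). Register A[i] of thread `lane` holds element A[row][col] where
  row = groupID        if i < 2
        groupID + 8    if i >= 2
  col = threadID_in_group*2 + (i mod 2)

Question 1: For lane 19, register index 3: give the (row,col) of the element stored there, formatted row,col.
L=19=>grp=19>>2=4, tig=19&3=3
[3]=>row 4+8=12  col 3·2+1=7

12,7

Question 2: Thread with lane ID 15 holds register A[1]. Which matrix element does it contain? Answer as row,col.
3,7

lane 15⇒15/4=3, 15 mod 4=3
i=1  r:3+0⇒3  c:2·3+1⇒7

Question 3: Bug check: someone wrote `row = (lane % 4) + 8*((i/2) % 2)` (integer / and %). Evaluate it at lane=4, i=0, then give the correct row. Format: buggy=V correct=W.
`(lane % 4) + 8*((i/2) % 2)`[4,0]→0
lane 4→4/4=1, 4 mod 4=0
i=0  r:1+0→1  c:2·0+0→0
row: 0 vs 1

buggy=0 correct=1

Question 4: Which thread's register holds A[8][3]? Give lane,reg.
r=8->g=0,rb=1  c=3->t=1,b0=1
L=0*4+1=1  i=1*2+1=3

1,3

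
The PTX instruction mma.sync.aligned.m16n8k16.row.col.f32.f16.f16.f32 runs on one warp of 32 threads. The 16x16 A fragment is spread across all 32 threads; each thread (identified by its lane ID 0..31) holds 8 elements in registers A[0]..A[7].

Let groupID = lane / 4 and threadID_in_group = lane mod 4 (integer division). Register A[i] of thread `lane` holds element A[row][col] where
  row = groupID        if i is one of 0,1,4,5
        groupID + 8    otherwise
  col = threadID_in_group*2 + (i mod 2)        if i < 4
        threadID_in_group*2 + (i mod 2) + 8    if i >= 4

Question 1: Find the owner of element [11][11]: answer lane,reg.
13,7

r=11->g=3,rb=1  c=11->cb=1,t=1,b0=1
L=3*4+1=13  i=1*4+1*2+1=7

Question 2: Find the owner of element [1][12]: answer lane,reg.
6,4

r=1⇒gr=1,Rb=0  c=12⇒Cb=1,th=2,odd=0
L=1*4+2=6  i=1*4+0*2+0=4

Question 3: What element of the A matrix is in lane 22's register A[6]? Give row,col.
13,12

22: grp=5,tig=2
[6] (5+8,2*2+0+8) = (13,12)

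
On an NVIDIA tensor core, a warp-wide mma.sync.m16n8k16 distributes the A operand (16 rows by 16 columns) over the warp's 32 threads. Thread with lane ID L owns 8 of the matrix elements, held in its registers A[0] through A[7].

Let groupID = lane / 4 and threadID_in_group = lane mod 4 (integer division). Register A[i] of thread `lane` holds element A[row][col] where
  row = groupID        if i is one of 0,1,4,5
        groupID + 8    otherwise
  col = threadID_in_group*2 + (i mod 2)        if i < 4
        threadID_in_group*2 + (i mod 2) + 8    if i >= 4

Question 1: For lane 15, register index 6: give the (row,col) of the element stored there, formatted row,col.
lane 15->15/4=3, 15 mod 4=3
i=6  r:3+8->11  c:2·3+0+8->14

11,14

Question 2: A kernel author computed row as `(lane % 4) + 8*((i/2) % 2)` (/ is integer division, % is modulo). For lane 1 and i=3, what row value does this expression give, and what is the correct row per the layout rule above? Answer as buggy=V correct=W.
`(lane % 4) + 8*((i/2) % 2)`[1,3]=>9
lane 1=>1/4=0, 1 mod 4=1
i=3  r:0+8=>8  c:2·1+1+0=>3
row: 9 vs 8

buggy=9 correct=8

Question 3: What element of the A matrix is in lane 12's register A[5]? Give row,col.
3,9

lane 12: grp=3 (12/4), tig=0 (12%4)
i=5: r=3+0=3, c=0*2+1+8=9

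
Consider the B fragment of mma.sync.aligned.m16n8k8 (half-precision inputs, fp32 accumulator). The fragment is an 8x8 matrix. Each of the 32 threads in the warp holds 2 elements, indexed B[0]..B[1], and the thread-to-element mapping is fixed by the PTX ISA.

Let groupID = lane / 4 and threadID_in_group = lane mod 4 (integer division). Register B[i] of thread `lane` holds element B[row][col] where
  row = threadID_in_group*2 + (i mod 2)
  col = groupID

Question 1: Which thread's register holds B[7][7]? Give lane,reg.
31,1

c=7→G=7  r=7→T=3,p=1
L=7*4+3=31  i=1=1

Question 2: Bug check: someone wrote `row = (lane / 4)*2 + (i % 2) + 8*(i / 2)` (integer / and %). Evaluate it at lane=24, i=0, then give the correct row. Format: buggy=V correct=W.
buggy=12 correct=0

`(lane / 4)*2 + (i % 2) + 8*(i / 2)`[24,0]->12
lane 24->24/4=6, 24 mod 4=0
i=0  r:2·0+0->0  c:6
row: 12 vs 0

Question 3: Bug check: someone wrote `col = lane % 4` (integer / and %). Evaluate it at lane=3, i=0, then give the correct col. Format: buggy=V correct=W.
buggy=3 correct=0

`lane % 4`[3,0]=>3
lane 3: grp=0 (3/4), tig=3 (3%4)
i=0: r=3*2+0=6, c=grp=0
col: 3 vs 0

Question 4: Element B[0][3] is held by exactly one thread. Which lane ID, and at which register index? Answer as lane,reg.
12,0

c: 3->gid=3  r: 0->tid=0,i&1=0
L=3*4+0=12  i=0=0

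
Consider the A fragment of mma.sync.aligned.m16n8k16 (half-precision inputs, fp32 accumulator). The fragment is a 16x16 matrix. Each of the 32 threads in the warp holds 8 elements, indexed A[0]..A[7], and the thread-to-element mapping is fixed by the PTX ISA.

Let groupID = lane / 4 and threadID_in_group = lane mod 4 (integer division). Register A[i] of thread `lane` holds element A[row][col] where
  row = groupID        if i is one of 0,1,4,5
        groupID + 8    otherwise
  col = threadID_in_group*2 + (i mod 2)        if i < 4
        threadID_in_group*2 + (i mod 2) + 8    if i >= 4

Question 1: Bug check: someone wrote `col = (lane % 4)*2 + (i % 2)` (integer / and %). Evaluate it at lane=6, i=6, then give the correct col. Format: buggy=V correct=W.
buggy=4 correct=12

`(lane % 4)*2 + (i % 2)`[6,6]⇒4
lane 6: gr=1 (6/4), th=2 (6%4)
i=6: r=1+8=9, c=2*2+0+8=12
col: 4 vs 12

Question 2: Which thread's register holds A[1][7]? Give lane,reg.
r=1->g=1,rb=0  c=7->cb=0,t=3,b0=1
L=1*4+3=7  i=0*4+0*2+1=1

7,1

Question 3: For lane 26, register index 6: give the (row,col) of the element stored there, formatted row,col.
L=26=>grp=26>>2=6, tig=26&3=2
[6]=>row 6+8=14  col 2·2+0+8=12

14,12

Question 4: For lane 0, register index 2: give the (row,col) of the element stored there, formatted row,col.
lane 0: grp=0 (0/4), tig=0 (0%4)
i=2: r=0+8=8, c=0*2+0+0=0

8,0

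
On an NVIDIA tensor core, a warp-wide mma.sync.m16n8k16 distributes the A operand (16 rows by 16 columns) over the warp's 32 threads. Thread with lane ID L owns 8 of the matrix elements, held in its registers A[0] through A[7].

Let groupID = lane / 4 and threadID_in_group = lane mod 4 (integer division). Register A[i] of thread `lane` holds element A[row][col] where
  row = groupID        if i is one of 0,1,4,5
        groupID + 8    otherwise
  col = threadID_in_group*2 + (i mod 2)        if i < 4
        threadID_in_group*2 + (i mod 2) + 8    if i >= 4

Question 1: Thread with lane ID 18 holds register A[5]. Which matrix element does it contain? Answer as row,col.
L=18→G=18>>2=4, T=18&3=2
[5]→row 4+0=4  col 2·2+1+8=13

4,13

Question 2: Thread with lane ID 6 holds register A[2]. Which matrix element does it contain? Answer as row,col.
9,4

L=6->g=6>>2=1, t=6&3=2
[2]->row 1+8=9  col 2·2+0+0=4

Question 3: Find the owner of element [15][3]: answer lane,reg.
r:15=>grp=7,rB=1  c:3=>cB=0,tig=1,lo=1
L=7*4+1=29  i=0*4+1*2+1=3

29,3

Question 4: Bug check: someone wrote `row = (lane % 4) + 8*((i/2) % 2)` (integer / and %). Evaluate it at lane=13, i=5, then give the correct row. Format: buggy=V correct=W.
`(lane % 4) + 8*((i/2) % 2)`[13,5]⇒1
lane 13: gr=3 (13/4), th=1 (13%4)
i=5: r=3+0=3, c=1*2+1+8=11
row: 1 vs 3

buggy=1 correct=3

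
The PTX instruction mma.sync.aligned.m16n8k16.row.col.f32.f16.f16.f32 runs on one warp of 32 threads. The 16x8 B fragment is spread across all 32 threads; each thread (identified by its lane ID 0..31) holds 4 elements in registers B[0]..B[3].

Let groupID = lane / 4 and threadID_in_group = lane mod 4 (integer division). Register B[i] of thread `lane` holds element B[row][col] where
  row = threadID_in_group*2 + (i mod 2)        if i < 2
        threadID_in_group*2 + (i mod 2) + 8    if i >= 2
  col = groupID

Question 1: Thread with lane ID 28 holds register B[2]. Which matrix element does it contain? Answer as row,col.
8,7

L=28⇒gr=28>>2=7, th=28&3=0
[2]⇒row 0·2+0+8=8  col gr=7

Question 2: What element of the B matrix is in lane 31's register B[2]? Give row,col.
L=31=>grp=31>>2=7, tig=31&3=3
[2]=>row 3·2+0+8=14  col grp=7

14,7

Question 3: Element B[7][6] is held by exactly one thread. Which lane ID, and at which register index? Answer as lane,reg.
27,1

c=6->g=6  r=7->rb=0,t=3,b0=1
L=6*4+3=27  i=0*2+1=1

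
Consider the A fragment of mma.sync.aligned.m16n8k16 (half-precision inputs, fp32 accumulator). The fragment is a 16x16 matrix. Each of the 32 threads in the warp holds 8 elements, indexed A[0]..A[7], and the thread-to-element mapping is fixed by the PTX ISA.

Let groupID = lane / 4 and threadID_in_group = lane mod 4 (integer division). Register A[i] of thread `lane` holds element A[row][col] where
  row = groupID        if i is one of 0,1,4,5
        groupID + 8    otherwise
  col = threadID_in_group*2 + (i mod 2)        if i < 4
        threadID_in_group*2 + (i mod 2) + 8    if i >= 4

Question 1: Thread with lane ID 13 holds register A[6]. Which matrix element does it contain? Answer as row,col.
13: gr=3,th=1
[6] (3+8,1*2+0+8) = (11,10)

11,10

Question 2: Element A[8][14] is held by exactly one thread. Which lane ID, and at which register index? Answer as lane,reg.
3,6

r=8->g=0,rb=1  c=14->cb=1,t=3,b0=0
L=0*4+3=3  i=1*4+1*2+0=6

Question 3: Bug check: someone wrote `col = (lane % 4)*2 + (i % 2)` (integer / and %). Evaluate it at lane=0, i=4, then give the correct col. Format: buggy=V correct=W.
`(lane % 4)*2 + (i % 2)`[0,4]⇒0
lane 0⇒0/4=0, 0 mod 4=0
i=4  r:0+0⇒0  c:2·0+0+8⇒8
col: 0 vs 8

buggy=0 correct=8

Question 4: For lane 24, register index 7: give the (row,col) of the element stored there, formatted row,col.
24: grp=6,tig=0
[7] (6+8,0*2+1+8) = (14,9)

14,9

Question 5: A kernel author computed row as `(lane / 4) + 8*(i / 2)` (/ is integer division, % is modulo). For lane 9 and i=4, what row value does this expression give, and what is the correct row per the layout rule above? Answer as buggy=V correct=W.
`(lane / 4) + 8*(i / 2)`[9,4]->18
9: g=2,t=1
[4] (2+0,1*2+0+8) = (2,10)
row: 18 vs 2

buggy=18 correct=2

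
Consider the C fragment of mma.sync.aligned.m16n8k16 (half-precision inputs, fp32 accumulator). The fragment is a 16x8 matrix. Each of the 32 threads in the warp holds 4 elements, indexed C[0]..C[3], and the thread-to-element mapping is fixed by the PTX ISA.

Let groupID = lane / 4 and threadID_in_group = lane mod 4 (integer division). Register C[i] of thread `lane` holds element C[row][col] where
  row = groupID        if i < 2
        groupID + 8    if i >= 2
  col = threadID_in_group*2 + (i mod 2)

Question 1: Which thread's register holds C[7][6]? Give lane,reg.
31,0

r=7⇒gr=7,Rb=0  c=6⇒th=3,odd=0
L=7*4+3=31  i=0*2+0=0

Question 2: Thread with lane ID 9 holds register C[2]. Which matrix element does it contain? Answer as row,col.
10,2

9: g=2,t=1
[2] (2+8,1*2+0) = (10,2)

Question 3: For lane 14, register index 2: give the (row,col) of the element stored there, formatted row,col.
11,4

14: grp=3,tig=2
[2] (3+8,2*2+0) = (11,4)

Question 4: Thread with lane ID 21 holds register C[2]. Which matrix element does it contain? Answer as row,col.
13,2

lane 21: gid=5 (21/4), tid=1 (21%4)
i=2: r=5+8=13, c=1*2+0=2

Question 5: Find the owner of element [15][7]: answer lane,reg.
31,3

r:15=>grp=7,rB=1  c:7=>tig=3,lo=1
L=7*4+3=31  i=1*2+1=3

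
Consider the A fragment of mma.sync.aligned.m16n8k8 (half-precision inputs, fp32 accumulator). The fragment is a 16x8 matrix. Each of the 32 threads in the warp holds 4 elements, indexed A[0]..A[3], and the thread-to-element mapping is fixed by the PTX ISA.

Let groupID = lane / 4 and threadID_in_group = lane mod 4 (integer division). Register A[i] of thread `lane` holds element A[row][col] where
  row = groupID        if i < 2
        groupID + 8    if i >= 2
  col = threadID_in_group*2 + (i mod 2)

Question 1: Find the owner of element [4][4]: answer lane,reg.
18,0

r:4=>grp=4,rB=0  c:4=>tig=2,lo=0
L=4*4+2=18  i=0*2+0=0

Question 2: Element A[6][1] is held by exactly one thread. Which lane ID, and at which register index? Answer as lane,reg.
r: 6->gid=6,r8=0  c: 1->tid=0,i&1=1
L=6*4+0=24  i=0*2+1=1

24,1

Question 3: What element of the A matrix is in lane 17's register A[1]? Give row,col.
4,3

lane 17: G=4 (17/4), T=1 (17%4)
i=1: r=4+0=4, c=1*2+1=3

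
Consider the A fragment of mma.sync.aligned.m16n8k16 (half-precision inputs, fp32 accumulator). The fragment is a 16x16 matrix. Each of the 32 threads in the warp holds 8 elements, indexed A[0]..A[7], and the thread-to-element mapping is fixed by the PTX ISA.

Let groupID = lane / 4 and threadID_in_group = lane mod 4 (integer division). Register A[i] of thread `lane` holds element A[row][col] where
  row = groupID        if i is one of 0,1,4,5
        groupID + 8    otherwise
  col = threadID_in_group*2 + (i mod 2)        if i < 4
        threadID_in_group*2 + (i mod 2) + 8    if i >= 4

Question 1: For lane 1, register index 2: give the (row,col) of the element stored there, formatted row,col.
8,2

lane 1: G=0 (1/4), T=1 (1%4)
i=2: r=0+8=8, c=1*2+0+0=2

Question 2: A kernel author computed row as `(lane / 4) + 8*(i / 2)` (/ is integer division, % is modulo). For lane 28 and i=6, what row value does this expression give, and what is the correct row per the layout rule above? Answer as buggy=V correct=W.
`(lane / 4) + 8*(i / 2)`[28,6]->31
lane 28->28/4=7, 28 mod 4=0
i=6  r:7+8->15  c:2·0+0+8->8
row: 31 vs 15

buggy=31 correct=15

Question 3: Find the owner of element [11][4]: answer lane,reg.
r: 11->gid=3,r8=1  c: 4->c8=0,tid=2,i&1=0
L=3*4+2=14  i=0*4+1*2+0=2

14,2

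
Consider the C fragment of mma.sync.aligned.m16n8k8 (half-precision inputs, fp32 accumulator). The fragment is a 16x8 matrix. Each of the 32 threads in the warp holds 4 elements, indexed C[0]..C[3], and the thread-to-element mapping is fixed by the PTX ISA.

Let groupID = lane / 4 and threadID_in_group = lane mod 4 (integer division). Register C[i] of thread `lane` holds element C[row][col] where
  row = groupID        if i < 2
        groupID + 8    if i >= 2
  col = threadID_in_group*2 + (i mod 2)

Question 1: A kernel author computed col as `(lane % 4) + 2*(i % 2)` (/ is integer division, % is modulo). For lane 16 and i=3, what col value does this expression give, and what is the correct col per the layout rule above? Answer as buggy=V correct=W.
buggy=2 correct=1

`(lane % 4) + 2*(i % 2)`[16,3]⇒2
16: gr=4,th=0
[3] (4+8,0*2+1) = (12,1)
col: 2 vs 1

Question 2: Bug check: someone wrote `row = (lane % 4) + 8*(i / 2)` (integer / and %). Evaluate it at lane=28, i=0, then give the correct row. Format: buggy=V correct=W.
`(lane % 4) + 8*(i / 2)`[28,0]⇒0
28: gr=7,th=0
[0] (7+0,0*2+0) = (7,0)
row: 0 vs 7

buggy=0 correct=7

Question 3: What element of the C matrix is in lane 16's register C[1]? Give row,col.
L=16⇒gr=16>>2=4, th=16&3=0
[1]⇒row 4+0=4  col 0·2+1=1

4,1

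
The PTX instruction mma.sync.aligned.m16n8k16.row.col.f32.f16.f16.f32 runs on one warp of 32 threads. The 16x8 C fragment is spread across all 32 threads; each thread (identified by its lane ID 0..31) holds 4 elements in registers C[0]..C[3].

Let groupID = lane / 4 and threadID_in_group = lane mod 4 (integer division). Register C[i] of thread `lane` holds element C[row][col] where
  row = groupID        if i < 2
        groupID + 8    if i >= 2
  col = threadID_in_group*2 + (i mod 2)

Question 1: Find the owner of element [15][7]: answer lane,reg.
31,3

r=15→G=7,rhi=1  c=7→T=3,p=1
L=7*4+3=31  i=1*2+1=3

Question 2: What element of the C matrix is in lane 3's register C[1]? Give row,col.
3: G=0,T=3
[1] (0+0,3*2+1) = (0,7)

0,7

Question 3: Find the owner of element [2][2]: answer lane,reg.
9,0

r=2⇒gr=2,Rb=0  c=2⇒th=1,odd=0
L=2*4+1=9  i=0*2+0=0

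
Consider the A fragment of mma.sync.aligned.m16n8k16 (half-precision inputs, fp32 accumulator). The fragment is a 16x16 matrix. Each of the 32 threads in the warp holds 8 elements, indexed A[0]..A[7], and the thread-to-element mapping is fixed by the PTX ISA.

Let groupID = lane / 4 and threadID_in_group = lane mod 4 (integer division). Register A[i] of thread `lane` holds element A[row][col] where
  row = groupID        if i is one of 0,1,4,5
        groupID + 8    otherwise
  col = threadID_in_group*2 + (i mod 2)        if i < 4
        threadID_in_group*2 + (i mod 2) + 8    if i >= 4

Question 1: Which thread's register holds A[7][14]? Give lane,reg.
31,4

r: 7->gid=7,r8=0  c: 14->c8=1,tid=3,i&1=0
L=7*4+3=31  i=1*4+0*2+0=4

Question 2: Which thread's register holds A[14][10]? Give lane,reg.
r=14->g=6,rb=1  c=10->cb=1,t=1,b0=0
L=6*4+1=25  i=1*4+1*2+0=6

25,6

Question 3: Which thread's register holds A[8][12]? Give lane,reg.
2,6

r=8->g=0,rb=1  c=12->cb=1,t=2,b0=0
L=0*4+2=2  i=1*4+1*2+0=6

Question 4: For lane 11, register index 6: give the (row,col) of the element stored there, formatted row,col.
10,14

lane 11→11/4=2, 11 mod 4=3
i=6  r:2+8→10  c:2·3+0+8→14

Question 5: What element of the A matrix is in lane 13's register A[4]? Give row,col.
lane 13: G=3 (13/4), T=1 (13%4)
i=4: r=3+0=3, c=1*2+0+8=10

3,10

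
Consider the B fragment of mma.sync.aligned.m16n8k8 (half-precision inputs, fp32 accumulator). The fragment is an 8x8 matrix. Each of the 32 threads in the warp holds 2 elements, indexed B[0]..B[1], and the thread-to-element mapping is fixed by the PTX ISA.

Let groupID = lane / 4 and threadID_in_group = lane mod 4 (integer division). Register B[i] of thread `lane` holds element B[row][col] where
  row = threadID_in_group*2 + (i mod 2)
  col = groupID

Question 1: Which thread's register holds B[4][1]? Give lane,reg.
c: 1->gid=1  r: 4->tid=2,i&1=0
L=1*4+2=6  i=0=0

6,0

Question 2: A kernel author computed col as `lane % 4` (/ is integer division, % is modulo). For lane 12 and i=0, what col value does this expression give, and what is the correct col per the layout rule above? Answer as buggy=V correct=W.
buggy=0 correct=3

`lane % 4`[12,0]→0
L=12→G=12>>2=3, T=12&3=0
[0]→row 0·2+0=0  col G=3
col: 0 vs 3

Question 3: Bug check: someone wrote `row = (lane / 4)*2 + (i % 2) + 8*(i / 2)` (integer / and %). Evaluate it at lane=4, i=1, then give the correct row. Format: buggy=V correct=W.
`(lane / 4)*2 + (i % 2) + 8*(i / 2)`[4,1]=>3
lane 4=>4/4=1, 4 mod 4=0
i=1  r:2·0+1=>1  c:1
row: 3 vs 1

buggy=3 correct=1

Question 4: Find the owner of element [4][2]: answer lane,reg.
10,0

c: 2->gid=2  r: 4->tid=2,i&1=0
L=2*4+2=10  i=0=0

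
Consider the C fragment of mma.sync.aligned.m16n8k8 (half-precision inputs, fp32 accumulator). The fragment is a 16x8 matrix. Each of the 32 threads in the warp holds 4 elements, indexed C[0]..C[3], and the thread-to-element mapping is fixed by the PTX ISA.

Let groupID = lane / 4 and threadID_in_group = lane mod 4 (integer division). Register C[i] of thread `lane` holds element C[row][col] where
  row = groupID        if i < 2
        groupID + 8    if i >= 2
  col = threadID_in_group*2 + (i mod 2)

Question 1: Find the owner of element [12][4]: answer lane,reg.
18,2

r=12⇒gr=4,Rb=1  c=4⇒th=2,odd=0
L=4*4+2=18  i=1*2+0=2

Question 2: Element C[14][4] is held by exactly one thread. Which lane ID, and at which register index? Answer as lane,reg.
26,2

r=14⇒gr=6,Rb=1  c=4⇒th=2,odd=0
L=6*4+2=26  i=1*2+0=2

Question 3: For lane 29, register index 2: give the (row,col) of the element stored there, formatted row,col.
L=29⇒gr=29>>2=7, th=29&3=1
[2]⇒row 7+8=15  col 1·2+0=2

15,2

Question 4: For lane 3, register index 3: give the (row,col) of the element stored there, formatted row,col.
lane 3->3/4=0, 3 mod 4=3
i=3  r:0+8->8  c:2·3+1->7

8,7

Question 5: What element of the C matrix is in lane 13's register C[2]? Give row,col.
lane 13: gr=3 (13/4), th=1 (13%4)
i=2: r=3+8=11, c=1*2+0=2

11,2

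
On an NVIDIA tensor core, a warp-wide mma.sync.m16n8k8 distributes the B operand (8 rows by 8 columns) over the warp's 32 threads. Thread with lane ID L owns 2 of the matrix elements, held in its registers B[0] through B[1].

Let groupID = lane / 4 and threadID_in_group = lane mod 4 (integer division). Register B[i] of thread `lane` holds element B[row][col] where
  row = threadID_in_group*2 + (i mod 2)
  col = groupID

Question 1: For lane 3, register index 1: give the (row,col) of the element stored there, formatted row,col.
L=3=>grp=3>>2=0, tig=3&3=3
[1]=>row 3·2+1=7  col grp=0

7,0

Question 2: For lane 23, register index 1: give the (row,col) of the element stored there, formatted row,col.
7,5

lane 23: gr=5 (23/4), th=3 (23%4)
i=1: r=3*2+1=7, c=gr=5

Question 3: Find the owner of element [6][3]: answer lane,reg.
c=3->g=3  r=6->t=3,b0=0
L=3*4+3=15  i=0=0

15,0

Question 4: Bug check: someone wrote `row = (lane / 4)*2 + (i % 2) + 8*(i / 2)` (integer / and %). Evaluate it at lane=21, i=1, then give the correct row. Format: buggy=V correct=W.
`(lane / 4)*2 + (i % 2) + 8*(i / 2)`[21,1]->11
lane 21->21/4=5, 21 mod 4=1
i=1  r:2·1+1->3  c:5
row: 11 vs 3

buggy=11 correct=3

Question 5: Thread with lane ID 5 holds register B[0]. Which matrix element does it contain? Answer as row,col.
2,1

lane 5=>5/4=1, 5 mod 4=1
i=0  r:2·1+0=>2  c:1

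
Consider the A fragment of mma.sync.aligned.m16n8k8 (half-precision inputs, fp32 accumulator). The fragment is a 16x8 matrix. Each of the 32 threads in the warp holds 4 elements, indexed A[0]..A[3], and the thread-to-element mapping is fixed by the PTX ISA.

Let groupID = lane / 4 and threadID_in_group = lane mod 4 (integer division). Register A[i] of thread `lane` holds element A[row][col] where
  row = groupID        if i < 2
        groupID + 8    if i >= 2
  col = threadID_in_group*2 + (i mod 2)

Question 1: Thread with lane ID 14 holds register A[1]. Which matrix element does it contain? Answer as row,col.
lane 14: gr=3 (14/4), th=2 (14%4)
i=1: r=3+0=3, c=2*2+1=5

3,5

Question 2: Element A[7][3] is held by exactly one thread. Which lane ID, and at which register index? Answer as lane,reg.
29,1

r:7=>grp=7,rB=0  c:3=>tig=1,lo=1
L=7*4+1=29  i=0*2+1=1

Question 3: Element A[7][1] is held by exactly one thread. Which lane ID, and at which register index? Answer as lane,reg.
r: 7->gid=7,r8=0  c: 1->tid=0,i&1=1
L=7*4+0=28  i=0*2+1=1

28,1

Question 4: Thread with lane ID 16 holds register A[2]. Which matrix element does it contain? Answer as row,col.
12,0

lane 16⇒16/4=4, 16 mod 4=0
i=2  r:4+8⇒12  c:2·0+0⇒0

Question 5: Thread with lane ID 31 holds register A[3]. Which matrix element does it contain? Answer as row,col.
31: grp=7,tig=3
[3] (7+8,3*2+1) = (15,7)

15,7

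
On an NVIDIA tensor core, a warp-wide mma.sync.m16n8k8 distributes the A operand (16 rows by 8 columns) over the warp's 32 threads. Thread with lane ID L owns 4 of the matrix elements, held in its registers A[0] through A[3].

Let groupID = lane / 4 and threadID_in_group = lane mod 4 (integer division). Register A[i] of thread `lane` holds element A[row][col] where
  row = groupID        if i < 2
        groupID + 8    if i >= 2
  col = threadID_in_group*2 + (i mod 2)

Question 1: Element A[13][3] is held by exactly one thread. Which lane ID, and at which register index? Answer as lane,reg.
r=13->g=5,rb=1  c=3->t=1,b0=1
L=5*4+1=21  i=1*2+1=3

21,3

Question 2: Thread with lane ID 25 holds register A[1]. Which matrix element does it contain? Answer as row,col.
lane 25: gid=6 (25/4), tid=1 (25%4)
i=1: r=6+0=6, c=1*2+1=3

6,3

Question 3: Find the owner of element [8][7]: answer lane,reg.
r=8→G=0,rhi=1  c=7→T=3,p=1
L=0*4+3=3  i=1*2+1=3

3,3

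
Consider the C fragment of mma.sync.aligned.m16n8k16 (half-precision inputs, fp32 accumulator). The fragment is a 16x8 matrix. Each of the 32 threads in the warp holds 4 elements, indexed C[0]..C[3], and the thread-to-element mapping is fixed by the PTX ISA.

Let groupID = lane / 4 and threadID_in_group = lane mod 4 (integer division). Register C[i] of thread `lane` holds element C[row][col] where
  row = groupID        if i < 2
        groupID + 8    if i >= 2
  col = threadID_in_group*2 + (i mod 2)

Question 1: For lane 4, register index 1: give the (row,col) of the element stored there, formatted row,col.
4: G=1,T=0
[1] (1+0,0*2+1) = (1,1)

1,1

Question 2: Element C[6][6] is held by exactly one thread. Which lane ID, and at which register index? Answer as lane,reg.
r: 6->gid=6,r8=0  c: 6->tid=3,i&1=0
L=6*4+3=27  i=0*2+0=0

27,0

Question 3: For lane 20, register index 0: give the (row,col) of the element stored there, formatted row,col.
L=20->gid=20>>2=5, tid=20&3=0
[0]->row 5+0=5  col 0·2+0=0

5,0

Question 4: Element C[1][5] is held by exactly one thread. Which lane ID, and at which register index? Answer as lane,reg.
r=1->g=1,rb=0  c=5->t=2,b0=1
L=1*4+2=6  i=0*2+1=1

6,1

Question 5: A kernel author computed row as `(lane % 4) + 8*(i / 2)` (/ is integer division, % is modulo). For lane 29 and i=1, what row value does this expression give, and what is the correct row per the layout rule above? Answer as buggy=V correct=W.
`(lane % 4) + 8*(i / 2)`[29,1]->1
lane 29: gid=7 (29/4), tid=1 (29%4)
i=1: r=7+0=7, c=1*2+1=3
row: 1 vs 7

buggy=1 correct=7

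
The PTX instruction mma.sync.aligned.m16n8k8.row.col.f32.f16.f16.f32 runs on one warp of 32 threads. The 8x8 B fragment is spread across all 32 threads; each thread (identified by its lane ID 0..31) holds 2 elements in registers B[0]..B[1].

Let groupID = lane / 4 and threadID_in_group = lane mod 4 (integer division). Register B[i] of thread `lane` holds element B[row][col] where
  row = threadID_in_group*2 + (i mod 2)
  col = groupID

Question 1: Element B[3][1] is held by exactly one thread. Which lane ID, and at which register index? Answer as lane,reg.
c:1=>grp=1  r:3=>tig=1,lo=1
L=1*4+1=5  i=1=1

5,1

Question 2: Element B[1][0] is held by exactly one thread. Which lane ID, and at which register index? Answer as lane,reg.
c: 0->gid=0  r: 1->tid=0,i&1=1
L=0*4+0=0  i=1=1

0,1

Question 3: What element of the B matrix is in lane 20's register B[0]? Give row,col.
0,5

lane 20⇒20/4=5, 20 mod 4=0
i=0  r:2·0+0⇒0  c:5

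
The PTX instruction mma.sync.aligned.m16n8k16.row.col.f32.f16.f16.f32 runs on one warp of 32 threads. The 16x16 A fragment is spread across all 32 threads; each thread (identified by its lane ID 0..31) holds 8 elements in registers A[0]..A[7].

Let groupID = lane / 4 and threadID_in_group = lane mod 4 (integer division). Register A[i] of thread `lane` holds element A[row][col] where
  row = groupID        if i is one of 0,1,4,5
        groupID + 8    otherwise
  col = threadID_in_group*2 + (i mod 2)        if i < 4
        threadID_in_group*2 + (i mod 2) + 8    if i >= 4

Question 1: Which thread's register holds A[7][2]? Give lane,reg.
29,0

r: 7->gid=7,r8=0  c: 2->c8=0,tid=1,i&1=0
L=7*4+1=29  i=0*4+0*2+0=0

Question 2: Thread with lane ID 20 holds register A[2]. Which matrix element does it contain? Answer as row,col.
lane 20→20/4=5, 20 mod 4=0
i=2  r:5+8→13  c:2·0+0+0→0

13,0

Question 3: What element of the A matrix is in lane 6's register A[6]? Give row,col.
L=6->gid=6>>2=1, tid=6&3=2
[6]->row 1+8=9  col 2·2+0+8=12

9,12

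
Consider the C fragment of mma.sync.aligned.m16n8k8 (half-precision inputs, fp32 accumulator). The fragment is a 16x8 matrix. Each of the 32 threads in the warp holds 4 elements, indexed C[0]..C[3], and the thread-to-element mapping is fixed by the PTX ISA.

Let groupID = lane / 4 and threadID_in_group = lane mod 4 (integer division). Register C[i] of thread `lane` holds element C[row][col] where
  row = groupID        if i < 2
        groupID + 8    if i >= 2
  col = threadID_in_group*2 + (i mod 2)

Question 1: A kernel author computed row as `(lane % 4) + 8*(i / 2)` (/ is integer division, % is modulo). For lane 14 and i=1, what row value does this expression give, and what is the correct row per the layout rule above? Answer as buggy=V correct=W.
`(lane % 4) + 8*(i / 2)`[14,1]=>2
14: grp=3,tig=2
[1] (3+0,2*2+1) = (3,5)
row: 2 vs 3

buggy=2 correct=3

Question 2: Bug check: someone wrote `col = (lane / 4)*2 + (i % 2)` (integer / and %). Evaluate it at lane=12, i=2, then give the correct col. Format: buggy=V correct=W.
`(lane / 4)*2 + (i % 2)`[12,2]→6
lane 12→12/4=3, 12 mod 4=0
i=2  r:3+8→11  c:2·0+0→0
col: 6 vs 0

buggy=6 correct=0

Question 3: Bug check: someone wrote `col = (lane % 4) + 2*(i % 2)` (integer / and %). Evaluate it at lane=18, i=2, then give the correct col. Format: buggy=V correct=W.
buggy=2 correct=4

`(lane % 4) + 2*(i % 2)`[18,2]⇒2
18: gr=4,th=2
[2] (4+8,2*2+0) = (12,4)
col: 2 vs 4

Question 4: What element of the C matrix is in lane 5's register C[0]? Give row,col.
1,2

lane 5=>5/4=1, 5 mod 4=1
i=0  r:1+0=>1  c:2·1+0=>2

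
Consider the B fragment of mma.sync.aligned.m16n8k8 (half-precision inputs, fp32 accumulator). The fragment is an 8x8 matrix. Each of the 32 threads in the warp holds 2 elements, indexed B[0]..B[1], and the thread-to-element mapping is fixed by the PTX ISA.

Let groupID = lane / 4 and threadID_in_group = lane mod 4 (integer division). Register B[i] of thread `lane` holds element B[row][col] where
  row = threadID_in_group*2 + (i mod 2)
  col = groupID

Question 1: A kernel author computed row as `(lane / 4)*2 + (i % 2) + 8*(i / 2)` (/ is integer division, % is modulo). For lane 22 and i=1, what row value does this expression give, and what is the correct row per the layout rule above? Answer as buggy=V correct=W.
buggy=11 correct=5

`(lane / 4)*2 + (i % 2) + 8*(i / 2)`[22,1]⇒11
L=22⇒gr=22>>2=5, th=22&3=2
[1]⇒row 2·2+1=5  col gr=5
row: 11 vs 5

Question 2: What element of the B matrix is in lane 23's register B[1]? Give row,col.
7,5

23: g=5,t=3
[1] (3*2+1,5) = (7,5)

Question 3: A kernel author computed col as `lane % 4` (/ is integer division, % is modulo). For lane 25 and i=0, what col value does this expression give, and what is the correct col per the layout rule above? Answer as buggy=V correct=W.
buggy=1 correct=6

`lane % 4`[25,0]->1
lane 25: gid=6 (25/4), tid=1 (25%4)
i=0: r=1*2+0=2, c=gid=6
col: 1 vs 6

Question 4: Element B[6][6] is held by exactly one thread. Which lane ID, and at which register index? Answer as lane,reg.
27,0

c: 6->gid=6  r: 6->tid=3,i&1=0
L=6*4+3=27  i=0=0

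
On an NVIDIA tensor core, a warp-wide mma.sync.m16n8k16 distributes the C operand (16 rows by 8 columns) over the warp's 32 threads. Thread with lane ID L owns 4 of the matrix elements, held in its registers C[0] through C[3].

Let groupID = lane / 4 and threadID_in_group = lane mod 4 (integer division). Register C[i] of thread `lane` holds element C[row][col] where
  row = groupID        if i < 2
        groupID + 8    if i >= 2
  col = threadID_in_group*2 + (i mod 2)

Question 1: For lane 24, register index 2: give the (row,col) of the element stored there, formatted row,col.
14,0

L=24→G=24>>2=6, T=24&3=0
[2]→row 6+8=14  col 0·2+0=0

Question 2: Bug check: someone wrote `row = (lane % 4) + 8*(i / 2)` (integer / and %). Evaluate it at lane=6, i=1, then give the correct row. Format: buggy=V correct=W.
`(lane % 4) + 8*(i / 2)`[6,1]=>2
L=6=>grp=6>>2=1, tig=6&3=2
[1]=>row 1+0=1  col 2·2+1=5
row: 2 vs 1

buggy=2 correct=1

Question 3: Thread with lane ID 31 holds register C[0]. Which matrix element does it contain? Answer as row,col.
31: gid=7,tid=3
[0] (7+0,3*2+0) = (7,6)

7,6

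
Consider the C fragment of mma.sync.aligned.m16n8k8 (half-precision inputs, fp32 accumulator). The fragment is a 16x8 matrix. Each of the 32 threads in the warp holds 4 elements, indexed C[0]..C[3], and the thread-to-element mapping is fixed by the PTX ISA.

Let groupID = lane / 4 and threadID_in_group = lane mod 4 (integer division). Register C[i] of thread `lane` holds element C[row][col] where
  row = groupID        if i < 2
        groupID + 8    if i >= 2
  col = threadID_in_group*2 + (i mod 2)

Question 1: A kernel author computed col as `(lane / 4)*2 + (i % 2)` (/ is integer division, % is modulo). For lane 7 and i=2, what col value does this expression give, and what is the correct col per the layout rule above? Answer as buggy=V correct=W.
`(lane / 4)*2 + (i % 2)`[7,2]=>2
L=7=>grp=7>>2=1, tig=7&3=3
[2]=>row 1+8=9  col 3·2+0=6
col: 2 vs 6

buggy=2 correct=6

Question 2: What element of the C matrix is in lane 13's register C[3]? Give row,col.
lane 13->13/4=3, 13 mod 4=1
i=3  r:3+8->11  c:2·1+1->3

11,3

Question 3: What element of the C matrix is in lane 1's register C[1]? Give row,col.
0,3

lane 1: grp=0 (1/4), tig=1 (1%4)
i=1: r=0+0=0, c=1*2+1=3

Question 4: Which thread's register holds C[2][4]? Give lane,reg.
r:2=>grp=2,rB=0  c:4=>tig=2,lo=0
L=2*4+2=10  i=0*2+0=0

10,0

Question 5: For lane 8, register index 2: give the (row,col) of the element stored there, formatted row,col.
L=8=>grp=8>>2=2, tig=8&3=0
[2]=>row 2+8=10  col 0·2+0=0

10,0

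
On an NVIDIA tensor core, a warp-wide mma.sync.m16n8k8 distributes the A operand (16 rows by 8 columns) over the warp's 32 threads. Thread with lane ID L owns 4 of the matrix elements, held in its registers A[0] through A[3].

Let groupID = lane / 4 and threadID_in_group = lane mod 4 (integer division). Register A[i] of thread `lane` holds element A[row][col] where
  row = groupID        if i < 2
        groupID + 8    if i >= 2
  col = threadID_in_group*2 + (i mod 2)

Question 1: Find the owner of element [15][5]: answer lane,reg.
30,3

r=15⇒gr=7,Rb=1  c=5⇒th=2,odd=1
L=7*4+2=30  i=1*2+1=3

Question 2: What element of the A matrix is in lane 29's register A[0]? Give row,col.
29: G=7,T=1
[0] (7+0,1*2+0) = (7,2)

7,2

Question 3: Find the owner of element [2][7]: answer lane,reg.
r: 2->gid=2,r8=0  c: 7->tid=3,i&1=1
L=2*4+3=11  i=0*2+1=1

11,1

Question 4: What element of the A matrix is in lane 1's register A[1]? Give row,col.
L=1→G=1>>2=0, T=1&3=1
[1]→row 0+0=0  col 1·2+1=3

0,3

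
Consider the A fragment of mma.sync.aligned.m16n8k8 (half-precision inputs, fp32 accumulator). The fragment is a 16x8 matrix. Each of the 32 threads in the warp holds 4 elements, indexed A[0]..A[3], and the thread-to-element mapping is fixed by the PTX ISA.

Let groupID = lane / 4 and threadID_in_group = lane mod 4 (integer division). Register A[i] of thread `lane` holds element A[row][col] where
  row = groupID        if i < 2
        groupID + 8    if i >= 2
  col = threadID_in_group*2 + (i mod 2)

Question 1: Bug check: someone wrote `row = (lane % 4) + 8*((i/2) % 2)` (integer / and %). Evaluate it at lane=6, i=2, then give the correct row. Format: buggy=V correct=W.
`(lane % 4) + 8*((i/2) % 2)`[6,2]->10
6: g=1,t=2
[2] (1+8,2*2+0) = (9,4)
row: 10 vs 9

buggy=10 correct=9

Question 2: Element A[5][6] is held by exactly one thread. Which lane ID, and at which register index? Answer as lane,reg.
23,0

r=5→G=5,rhi=0  c=6→T=3,p=0
L=5*4+3=23  i=0*2+0=0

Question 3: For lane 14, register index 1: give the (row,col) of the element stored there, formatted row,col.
lane 14⇒14/4=3, 14 mod 4=2
i=1  r:3+0⇒3  c:2·2+1⇒5

3,5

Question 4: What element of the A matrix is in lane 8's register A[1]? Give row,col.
2,1

lane 8: g=2 (8/4), t=0 (8%4)
i=1: r=2+0=2, c=0*2+1=1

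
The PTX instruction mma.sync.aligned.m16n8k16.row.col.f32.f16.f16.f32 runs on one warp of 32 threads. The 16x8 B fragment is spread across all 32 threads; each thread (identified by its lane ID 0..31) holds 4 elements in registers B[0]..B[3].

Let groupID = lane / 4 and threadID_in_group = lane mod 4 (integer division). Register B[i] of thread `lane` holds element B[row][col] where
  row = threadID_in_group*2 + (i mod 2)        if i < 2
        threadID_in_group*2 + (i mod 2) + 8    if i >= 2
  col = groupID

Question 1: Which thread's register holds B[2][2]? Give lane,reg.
c=2→G=2  r=2→rhi=0,T=1,p=0
L=2*4+1=9  i=0*2+0=0

9,0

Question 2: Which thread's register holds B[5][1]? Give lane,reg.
c=1⇒gr=1  r=5⇒Rb=0,th=2,odd=1
L=1*4+2=6  i=0*2+1=1

6,1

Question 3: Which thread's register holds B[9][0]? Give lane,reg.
c: 0->gid=0  r: 9->r8=1,tid=0,i&1=1
L=0*4+0=0  i=1*2+1=3

0,3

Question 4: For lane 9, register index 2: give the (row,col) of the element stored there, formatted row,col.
lane 9: gr=2 (9/4), th=1 (9%4)
i=2: r=1*2+0+8=10, c=gr=2

10,2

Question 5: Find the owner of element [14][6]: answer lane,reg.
c=6⇒gr=6  r=14⇒Rb=1,th=3,odd=0
L=6*4+3=27  i=1*2+0=2

27,2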